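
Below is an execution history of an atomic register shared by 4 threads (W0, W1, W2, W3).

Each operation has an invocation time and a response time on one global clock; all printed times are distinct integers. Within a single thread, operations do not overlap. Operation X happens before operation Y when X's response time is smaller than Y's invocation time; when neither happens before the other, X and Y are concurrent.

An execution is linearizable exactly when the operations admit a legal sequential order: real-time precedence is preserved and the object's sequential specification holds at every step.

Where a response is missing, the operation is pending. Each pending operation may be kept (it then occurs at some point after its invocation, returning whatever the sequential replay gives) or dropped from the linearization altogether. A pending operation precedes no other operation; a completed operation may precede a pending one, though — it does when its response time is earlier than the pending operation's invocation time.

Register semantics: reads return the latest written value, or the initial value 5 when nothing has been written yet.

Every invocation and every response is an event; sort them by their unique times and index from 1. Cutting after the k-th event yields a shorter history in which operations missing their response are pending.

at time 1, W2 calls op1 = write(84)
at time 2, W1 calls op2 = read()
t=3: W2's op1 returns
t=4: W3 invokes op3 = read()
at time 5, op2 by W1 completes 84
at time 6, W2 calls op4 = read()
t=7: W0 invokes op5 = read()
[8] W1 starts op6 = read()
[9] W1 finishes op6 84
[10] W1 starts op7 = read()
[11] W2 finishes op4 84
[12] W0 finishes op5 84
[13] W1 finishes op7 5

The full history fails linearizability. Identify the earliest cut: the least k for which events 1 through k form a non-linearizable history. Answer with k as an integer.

one valid order for events 1..12 is op1, op2, op3, op4, op5, op6:
step 1: op1 write(84) — value 84
step 2: op2 read() → 84 — value 84
step 3: op3 read() (pending, included) — value 84
step 4: op4 read() → 84 — value 84
step 5: op5 read() → 84 — value 84
step 6: op6 read() → 84 — value 84
event 13 — op7's response, time 13 — after it, nothing linearizes
every completion of the 1 pending operation (op3) was checked; none linearizes
one such order, op1, op2, op4, op5, op6, op7 (pending dropped), breaks at step 6 where op7 read() → 5 is illegal
one such order, op1, op2, op4, op6, op5, op7 (pending dropped), breaks at step 6 where op7 read() → 5 is illegal

13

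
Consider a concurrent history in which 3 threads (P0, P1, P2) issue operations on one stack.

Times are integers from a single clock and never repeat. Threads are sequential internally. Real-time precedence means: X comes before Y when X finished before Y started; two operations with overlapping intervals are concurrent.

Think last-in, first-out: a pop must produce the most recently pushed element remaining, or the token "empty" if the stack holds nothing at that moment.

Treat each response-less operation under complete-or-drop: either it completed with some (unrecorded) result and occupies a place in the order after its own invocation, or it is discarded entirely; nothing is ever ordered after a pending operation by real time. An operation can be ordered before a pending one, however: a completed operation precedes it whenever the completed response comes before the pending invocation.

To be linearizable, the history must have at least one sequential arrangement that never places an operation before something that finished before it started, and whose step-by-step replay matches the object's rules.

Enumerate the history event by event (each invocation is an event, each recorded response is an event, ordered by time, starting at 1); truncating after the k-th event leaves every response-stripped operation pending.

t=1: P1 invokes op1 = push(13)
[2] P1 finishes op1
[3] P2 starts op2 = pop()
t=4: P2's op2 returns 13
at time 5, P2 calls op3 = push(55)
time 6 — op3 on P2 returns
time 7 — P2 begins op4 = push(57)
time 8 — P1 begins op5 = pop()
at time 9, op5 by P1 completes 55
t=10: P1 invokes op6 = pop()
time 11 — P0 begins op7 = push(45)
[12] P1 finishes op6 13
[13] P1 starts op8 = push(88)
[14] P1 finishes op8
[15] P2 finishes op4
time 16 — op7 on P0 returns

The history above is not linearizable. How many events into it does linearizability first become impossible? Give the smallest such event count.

12

one valid order for events 1..11 is op1, op2, op3, op5:
1. op1 push(13), leaving stack <13>
2. op2 pop() → 13, leaving stack <>
3. op3 push(55), leaving stack <55>
4. op5 pop() → 55, leaving stack <>
adding event 12 (op6 responds at 12) leaves no legal real-time order
no escape via the 2 pending operations (op4, op7): every completion choice fails
e.g. op1, op2, op3, op5, op6 (pending dropped): illegal at step 5, since op6 pop() → 13 cannot apply there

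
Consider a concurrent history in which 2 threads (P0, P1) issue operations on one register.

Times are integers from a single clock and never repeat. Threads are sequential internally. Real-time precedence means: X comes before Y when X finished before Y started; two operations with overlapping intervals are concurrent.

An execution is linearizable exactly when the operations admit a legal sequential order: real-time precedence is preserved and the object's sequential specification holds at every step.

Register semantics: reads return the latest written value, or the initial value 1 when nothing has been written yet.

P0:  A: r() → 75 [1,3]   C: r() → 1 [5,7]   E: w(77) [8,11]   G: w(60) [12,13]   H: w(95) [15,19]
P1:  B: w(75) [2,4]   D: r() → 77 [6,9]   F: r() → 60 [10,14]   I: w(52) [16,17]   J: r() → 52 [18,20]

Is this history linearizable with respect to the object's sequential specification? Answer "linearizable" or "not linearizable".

the violation lands at event 7, C's response at time 7: events 1..6 linearize, events 1..7 do not
the 3 completed operations admit 2 real-time orders; each fails the register replay
no completion choice of the 1 pending operation (D) rescues it — every subset was tried
one such order, A, B, C (pending dropped), breaks at step 1 where A r() → 75 is illegal
one such order, B, A, C (pending dropped), breaks at step 3 where C r() → 1 is illegal

not linearizable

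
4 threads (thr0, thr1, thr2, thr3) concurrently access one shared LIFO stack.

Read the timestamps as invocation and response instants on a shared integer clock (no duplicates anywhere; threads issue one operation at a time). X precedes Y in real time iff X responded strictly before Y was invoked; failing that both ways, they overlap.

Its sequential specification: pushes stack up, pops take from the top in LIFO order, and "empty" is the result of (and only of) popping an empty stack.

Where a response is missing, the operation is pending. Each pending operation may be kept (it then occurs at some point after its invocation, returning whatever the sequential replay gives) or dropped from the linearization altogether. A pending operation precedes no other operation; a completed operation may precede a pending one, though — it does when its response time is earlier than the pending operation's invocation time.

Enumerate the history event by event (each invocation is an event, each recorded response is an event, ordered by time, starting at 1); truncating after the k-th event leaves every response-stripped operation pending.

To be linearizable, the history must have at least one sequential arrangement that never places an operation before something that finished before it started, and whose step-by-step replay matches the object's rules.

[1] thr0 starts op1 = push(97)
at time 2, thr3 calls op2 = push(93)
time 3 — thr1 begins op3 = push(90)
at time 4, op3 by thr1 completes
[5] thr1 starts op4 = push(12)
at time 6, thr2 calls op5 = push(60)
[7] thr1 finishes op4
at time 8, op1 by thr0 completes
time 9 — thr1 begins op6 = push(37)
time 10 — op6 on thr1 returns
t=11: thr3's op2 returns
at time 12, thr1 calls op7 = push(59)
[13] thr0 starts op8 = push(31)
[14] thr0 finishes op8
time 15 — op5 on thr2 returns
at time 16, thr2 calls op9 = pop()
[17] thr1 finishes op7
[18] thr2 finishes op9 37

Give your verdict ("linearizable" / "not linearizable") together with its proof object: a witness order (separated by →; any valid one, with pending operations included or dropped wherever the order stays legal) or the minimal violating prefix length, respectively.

already the first 18 events (up to op9's response at time 18) admit no linearization; the first 17 still do
no legal order exists: 273 real-time-consistent candidates over 9 completed LIFO stack operations, all rejected
for example op1, op2, op3, op4, op5, op6, op7, op8, op9 fails at step 9: op9 pop() → 37 is not legal there
for example op1, op2, op3, op4, op5, op6, op8, op7, op9 fails at step 9: op9 pop() → 37 is not legal there

not linearizable — minimal violating prefix: 18 events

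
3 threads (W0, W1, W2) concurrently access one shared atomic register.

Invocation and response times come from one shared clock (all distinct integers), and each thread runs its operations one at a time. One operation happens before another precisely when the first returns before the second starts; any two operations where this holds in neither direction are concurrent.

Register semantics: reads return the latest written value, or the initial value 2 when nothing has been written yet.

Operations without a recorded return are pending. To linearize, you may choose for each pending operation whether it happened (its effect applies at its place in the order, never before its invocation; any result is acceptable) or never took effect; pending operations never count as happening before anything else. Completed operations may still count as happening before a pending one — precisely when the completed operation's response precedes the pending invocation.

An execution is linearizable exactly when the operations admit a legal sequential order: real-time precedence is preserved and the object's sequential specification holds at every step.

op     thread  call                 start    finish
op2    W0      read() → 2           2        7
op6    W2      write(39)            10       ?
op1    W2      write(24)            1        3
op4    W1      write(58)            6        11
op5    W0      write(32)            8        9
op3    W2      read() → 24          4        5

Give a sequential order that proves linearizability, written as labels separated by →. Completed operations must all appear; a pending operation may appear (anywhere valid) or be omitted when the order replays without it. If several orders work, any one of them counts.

op2 → op1 → op3 → op4 → op5

after step 1 (op2 read() → 2): value 2
after step 2 (op1 write(24)): value 24
after step 3 (op3 read() → 24): value 24
after step 4 (op4 write(58)): value 58
after step 5 (op5 write(32)): value 32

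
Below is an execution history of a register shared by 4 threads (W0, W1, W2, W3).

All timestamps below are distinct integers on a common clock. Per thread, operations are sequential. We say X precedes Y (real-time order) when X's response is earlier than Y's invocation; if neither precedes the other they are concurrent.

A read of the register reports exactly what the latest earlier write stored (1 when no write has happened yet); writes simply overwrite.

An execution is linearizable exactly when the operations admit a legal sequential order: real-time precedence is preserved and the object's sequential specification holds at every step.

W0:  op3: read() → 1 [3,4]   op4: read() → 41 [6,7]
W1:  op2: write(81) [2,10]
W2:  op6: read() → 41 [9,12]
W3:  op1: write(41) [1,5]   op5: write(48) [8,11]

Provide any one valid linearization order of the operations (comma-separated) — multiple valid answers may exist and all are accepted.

op3, op1, op4, op6, op2, op5

step 1: op3 read() → 1 — value 1
step 2: op1 write(41) — value 41
step 3: op4 read() → 41 — value 41
step 4: op6 read() → 41 — value 41
step 5: op2 write(81) — value 81
step 6: op5 write(48) — value 48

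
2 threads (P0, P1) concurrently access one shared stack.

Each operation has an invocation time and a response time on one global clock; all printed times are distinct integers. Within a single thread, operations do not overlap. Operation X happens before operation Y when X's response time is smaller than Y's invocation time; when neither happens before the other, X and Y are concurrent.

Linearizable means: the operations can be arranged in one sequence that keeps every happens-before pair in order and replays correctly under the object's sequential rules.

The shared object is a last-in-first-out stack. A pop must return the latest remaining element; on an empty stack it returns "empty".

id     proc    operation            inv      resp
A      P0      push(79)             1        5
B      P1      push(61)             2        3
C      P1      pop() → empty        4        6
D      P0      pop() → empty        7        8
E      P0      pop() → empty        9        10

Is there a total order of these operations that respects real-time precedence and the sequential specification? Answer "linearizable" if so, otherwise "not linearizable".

events 1..5 are fine; event 6 — the response of C at time 6 — makes the prefix non-linearizable
all 3 real-time-respecting orders fail — 3 completed stack operations, no legal replay
one such order, A, B, C, breaks at step 3 where C pop() → empty is illegal
one such order, B, A, C, breaks at step 3 where C pop() → empty is illegal

not linearizable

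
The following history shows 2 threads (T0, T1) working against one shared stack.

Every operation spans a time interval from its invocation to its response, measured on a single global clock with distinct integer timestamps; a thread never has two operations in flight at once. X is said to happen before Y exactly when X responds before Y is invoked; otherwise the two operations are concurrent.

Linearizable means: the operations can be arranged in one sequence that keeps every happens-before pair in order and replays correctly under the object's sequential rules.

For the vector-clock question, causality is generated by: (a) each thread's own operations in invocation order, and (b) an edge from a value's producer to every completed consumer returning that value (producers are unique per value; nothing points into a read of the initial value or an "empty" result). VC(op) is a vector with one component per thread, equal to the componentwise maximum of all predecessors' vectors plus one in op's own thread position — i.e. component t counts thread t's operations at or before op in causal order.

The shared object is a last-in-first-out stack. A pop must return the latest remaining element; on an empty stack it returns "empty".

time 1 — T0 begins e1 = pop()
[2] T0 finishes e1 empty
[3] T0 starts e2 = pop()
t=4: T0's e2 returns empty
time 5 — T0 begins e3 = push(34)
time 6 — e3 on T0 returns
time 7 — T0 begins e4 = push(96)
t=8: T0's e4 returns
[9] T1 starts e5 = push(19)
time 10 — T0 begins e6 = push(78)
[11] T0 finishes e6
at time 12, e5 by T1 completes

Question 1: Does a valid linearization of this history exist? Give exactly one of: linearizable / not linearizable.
a witness: e1, e2, e3, e4, e5, e6
1. e1 pop() → empty, leaving stack <>
2. e2 pop() → empty, leaving stack <>
3. e3 push(34), leaving stack <34>
4. e4 push(96), leaving stack <34,96>
5. e5 push(19), leaving stack <34,96,19>
6. e6 push(78), leaving stack <34,96,19,78>

linearizable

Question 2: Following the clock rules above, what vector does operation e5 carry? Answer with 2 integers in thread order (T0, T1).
Answer: (0, 1)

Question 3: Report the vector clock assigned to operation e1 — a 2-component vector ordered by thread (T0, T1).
Answer: (1, 0)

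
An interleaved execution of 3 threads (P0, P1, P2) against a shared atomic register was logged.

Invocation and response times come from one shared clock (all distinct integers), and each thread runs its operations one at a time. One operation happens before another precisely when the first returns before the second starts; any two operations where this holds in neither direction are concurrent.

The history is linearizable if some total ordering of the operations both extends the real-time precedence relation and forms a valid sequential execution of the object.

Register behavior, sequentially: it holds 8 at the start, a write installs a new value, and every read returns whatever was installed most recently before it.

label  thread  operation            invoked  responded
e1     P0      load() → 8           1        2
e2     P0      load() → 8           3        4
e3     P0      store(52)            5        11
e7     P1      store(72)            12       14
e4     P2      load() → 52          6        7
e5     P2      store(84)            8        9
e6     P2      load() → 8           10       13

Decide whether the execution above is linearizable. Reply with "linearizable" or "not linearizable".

not linearizable

cut after 12 events: linearizable; cut after 13 events (e6 responds, time 13): not linearizable
4 orders of the 6 completed atomic register ops respect real time; none is legal
including or dropping the 1 pending operation (e7) in any combination fails
take e1, e2, e3, e4, e5, e6 (pending dropped): step 6 already fails, because e6 load() → 8 cannot occur there
take e1, e2, e4, e3, e5, e6 (pending dropped): step 3 already fails, because e4 load() → 52 cannot occur there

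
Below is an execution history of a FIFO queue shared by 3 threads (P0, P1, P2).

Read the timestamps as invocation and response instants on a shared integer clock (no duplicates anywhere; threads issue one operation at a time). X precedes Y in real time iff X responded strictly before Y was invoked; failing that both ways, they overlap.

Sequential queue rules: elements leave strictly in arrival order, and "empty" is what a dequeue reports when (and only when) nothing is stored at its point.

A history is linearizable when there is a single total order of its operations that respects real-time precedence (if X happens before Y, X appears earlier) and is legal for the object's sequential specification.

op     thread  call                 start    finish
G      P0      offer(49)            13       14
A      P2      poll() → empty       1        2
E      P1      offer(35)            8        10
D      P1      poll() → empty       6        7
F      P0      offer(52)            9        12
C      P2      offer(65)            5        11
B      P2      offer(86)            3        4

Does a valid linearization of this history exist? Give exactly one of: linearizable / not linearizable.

not linearizable

cut after 6 events: linearizable; cut after 7 events (D responds, time 7): not linearizable
a single order respects real time; the 3 completed FIFO queue operations fail replay along it
no completion choice of the 1 pending operation (C) rescues it — every subset was tried
one such order, A, B, D (pending dropped), breaks at step 3 where D poll() → empty is illegal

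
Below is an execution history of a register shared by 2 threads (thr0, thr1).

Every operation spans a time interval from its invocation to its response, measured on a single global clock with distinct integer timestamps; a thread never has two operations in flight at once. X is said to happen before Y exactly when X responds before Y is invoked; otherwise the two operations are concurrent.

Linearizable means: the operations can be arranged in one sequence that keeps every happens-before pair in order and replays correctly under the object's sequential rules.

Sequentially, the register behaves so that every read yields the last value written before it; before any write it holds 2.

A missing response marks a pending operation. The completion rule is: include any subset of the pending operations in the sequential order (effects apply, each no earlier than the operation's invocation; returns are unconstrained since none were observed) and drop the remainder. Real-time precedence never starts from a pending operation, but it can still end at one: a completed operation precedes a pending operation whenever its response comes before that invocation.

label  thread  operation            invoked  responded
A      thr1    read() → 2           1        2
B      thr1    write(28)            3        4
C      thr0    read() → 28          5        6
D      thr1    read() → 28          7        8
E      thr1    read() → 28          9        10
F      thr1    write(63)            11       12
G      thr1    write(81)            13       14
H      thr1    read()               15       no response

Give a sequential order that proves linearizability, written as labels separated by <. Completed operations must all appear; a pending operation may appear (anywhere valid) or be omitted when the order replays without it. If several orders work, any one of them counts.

A < B < C < D < E < F < G

1. A read() → 2, leaving value 2
2. B write(28), leaving value 28
3. C read() → 28, leaving value 28
4. D read() → 28, leaving value 28
5. E read() → 28, leaving value 28
6. F write(63), leaving value 63
7. G write(81), leaving value 81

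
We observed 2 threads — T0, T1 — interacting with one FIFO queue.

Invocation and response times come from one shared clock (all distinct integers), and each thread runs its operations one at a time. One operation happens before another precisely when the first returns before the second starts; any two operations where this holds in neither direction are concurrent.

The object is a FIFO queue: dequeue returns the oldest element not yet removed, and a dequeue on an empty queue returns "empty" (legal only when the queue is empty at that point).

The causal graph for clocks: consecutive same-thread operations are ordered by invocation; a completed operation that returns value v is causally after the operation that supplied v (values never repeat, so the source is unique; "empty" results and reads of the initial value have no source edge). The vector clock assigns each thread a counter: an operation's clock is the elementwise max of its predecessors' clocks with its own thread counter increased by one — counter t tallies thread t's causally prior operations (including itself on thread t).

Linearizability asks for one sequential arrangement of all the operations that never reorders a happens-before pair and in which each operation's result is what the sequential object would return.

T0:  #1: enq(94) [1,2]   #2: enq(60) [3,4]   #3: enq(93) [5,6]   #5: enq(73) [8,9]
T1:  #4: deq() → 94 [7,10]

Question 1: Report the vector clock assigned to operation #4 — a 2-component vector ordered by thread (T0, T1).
(1, 1)

invoked at 1, #1 has no predecessors; its own T0 bump gives (1, 0)
merge at #4 (invoked 7): VC(#1)=(1, 0), own-thread bump on T1 → (1, 1)
merge at #2 (invoked 3): VC(#1)=(1, 0), own-thread bump on T0 → (2, 0)
merge at #3 (invoked 5): VC(#2)=(2, 0), own-thread bump on T0 → (3, 0)
merge at #5 (invoked 8): VC(#3)=(3, 0), own-thread bump on T0 → (4, 0)
target: VC(#4) = (1, 1)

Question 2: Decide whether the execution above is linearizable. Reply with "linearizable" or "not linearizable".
linearizable

witness order: #1, #2, #3, #4, #5
1. #1 enq(94), leaving queue <94>
2. #2 enq(60), leaving queue <94,60>
3. #3 enq(93), leaving queue <94,60,93>
4. #4 deq() → 94, leaving queue <60,93>
5. #5 enq(73), leaving queue <60,93,73>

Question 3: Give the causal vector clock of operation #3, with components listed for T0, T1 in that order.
(3, 0)

#1, invoked 1, has no incoming edges; only T0's bump applies → (1, 0)
#4, invoked 7, takes VC(#1)=(1, 0) under max, adds 1 for T1 → (1, 1)
#2, invoked 3, takes VC(#1)=(1, 0) under max, adds 1 for T0 → (2, 0)
#3, invoked 5, takes VC(#2)=(2, 0) under max, adds 1 for T0 → (3, 0)
#5, invoked 8, takes VC(#3)=(3, 0) under max, adds 1 for T0 → (4, 0)
target: VC(#3) = (3, 0)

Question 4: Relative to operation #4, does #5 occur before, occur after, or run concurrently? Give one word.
concurrent

#5 spans [8,9], #4 spans [7,10]
the intervals overlap in both directions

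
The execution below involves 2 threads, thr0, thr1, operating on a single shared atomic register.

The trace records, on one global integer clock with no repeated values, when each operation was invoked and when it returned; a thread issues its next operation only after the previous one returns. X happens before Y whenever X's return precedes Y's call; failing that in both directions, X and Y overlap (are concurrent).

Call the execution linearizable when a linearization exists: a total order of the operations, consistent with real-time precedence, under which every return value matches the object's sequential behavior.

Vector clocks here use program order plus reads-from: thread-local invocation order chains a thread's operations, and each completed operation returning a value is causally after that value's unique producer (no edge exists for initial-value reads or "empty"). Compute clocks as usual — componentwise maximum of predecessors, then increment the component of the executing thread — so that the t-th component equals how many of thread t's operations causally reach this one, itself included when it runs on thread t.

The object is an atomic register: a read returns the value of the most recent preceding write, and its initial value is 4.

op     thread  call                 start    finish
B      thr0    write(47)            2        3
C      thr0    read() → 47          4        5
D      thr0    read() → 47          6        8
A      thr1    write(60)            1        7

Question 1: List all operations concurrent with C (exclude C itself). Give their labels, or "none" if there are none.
A

C spans [4,5]: anything still running between times 4 and 5 counts as concurrent
A [1,7]: concurrent
B [2,3]: before
D [6,8]: after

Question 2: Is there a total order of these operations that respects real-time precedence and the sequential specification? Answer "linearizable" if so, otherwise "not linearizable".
linearizable

one valid linearization: A, B, C, D
step 1: A write(60) — value 60
step 2: B write(47) — value 47
step 3: C read() → 47 — value 47
step 4: D read() → 47 — value 47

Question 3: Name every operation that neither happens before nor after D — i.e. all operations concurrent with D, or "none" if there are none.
A

concurrent with D ([6,8]): every op whose interval crosses 6..8
A [1,7]: concurrent
B [2,3]: before
C [4,5]: before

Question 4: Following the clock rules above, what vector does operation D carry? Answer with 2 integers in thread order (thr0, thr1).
(3, 0)

VC(A, invoked at 1): no causal predecessors; +1 on thr1 → (0, 1)
VC(B, invoked at 2): no causal predecessors; +1 on thr0 → (1, 0)
C, invoked 4, takes VC(B)=(1, 0) under max, adds 1 for thr0 → (2, 0)
D, invoked 6, takes VC(B)=(1, 0), VC(C)=(2, 0) under max, adds 1 for thr0 → (3, 0)
target: VC(D) = (3, 0)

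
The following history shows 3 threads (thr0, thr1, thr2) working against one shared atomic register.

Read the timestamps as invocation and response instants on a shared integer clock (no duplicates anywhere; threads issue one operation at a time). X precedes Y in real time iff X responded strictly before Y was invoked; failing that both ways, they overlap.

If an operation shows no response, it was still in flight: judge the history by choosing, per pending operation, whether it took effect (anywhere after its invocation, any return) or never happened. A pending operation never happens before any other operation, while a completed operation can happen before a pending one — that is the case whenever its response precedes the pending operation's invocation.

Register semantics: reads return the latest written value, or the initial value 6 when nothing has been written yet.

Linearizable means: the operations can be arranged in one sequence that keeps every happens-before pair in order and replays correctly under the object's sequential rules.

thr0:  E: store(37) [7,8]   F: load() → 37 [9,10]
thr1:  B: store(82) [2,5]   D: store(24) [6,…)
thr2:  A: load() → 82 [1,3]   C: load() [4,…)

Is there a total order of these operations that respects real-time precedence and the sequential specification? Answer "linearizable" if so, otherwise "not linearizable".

linearizable

witness order: B, A, C, D, E, F
after step 1 (B store(82)): value 82
after step 2 (A load() → 82): value 82
after step 3 (C load() (pending, included)): value 82
after step 4 (D store(24) (pending, included)): value 24
after step 5 (E store(37)): value 37
after step 6 (F load() → 37): value 37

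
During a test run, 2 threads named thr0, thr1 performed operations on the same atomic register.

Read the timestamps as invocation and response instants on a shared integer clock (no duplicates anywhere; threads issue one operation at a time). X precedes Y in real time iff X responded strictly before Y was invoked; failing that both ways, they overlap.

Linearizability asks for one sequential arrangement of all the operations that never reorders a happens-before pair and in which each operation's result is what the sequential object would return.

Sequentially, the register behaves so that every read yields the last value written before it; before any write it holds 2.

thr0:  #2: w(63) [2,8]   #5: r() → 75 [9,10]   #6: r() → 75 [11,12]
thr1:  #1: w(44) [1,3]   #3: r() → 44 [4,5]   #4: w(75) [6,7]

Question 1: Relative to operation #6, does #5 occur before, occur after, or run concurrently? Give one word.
#5 spans [9,10], #6 spans [11,12]
resp(#5)=10 < inv(#6)=11

before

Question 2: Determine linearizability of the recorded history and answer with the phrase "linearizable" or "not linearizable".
one valid linearization: #1, #3, #2, #4, #5, #6
1. #1 w(44), leaving value 44
2. #3 r() → 44, leaving value 44
3. #2 w(63), leaving value 63
4. #4 w(75), leaving value 75
5. #5 r() → 75, leaving value 75
6. #6 r() → 75, leaving value 75

linearizable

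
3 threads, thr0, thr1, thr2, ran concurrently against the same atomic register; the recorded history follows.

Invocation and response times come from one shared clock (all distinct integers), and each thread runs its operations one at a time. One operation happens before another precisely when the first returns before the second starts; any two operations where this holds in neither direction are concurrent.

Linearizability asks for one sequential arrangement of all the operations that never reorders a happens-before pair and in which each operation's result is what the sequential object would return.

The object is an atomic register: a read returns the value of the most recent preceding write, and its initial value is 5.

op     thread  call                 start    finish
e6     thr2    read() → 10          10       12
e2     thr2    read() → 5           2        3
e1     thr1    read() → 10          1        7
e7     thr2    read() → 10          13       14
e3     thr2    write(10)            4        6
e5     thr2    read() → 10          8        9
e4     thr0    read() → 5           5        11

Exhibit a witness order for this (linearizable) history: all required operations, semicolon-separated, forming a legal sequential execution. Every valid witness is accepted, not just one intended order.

step 1: e2 read() → 5 — value 5
step 2: e4 read() → 5 — value 5
step 3: e3 write(10) — value 10
step 4: e1 read() → 10 — value 10
step 5: e5 read() → 10 — value 10
step 6: e6 read() → 10 — value 10
step 7: e7 read() → 10 — value 10

e2; e4; e3; e1; e5; e6; e7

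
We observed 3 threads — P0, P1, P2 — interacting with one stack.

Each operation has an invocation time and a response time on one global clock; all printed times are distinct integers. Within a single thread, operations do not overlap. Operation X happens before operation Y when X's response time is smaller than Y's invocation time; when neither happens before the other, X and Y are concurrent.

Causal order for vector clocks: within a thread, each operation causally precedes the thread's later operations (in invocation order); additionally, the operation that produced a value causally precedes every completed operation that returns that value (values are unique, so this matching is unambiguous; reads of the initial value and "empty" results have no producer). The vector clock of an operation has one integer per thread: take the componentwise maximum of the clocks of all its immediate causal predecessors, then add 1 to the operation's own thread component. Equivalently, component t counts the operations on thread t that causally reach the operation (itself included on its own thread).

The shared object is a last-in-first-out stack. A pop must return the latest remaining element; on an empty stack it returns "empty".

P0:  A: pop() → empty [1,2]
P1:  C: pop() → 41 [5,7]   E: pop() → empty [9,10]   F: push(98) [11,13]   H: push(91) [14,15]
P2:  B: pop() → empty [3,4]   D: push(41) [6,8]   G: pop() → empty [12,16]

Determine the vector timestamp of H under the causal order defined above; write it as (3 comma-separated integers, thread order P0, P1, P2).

B (invocation 3): nothing precedes it; P2's component alone gives (0, 0, 1)
A (invocation 1): nothing precedes it; P0's component alone gives (1, 0, 0)
D, invoked 6, takes VC(B)=(0, 0, 1) under max, adds 1 for P2 → (0, 0, 2)
G, invoked 12, takes VC(D)=(0, 0, 2) under max, adds 1 for P2 → (0, 0, 3)
C, invoked 5, takes VC(D)=(0, 0, 2) under max, adds 1 for P1 → (0, 1, 2)
E, invoked 9, takes VC(C)=(0, 1, 2) under max, adds 1 for P1 → (0, 2, 2)
F, invoked 11, takes VC(E)=(0, 2, 2) under max, adds 1 for P1 → (0, 3, 2)
H, invoked 14, takes VC(F)=(0, 3, 2) under max, adds 1 for P1 → (0, 4, 2)
target: VC(H) = (0, 4, 2)

(0, 4, 2)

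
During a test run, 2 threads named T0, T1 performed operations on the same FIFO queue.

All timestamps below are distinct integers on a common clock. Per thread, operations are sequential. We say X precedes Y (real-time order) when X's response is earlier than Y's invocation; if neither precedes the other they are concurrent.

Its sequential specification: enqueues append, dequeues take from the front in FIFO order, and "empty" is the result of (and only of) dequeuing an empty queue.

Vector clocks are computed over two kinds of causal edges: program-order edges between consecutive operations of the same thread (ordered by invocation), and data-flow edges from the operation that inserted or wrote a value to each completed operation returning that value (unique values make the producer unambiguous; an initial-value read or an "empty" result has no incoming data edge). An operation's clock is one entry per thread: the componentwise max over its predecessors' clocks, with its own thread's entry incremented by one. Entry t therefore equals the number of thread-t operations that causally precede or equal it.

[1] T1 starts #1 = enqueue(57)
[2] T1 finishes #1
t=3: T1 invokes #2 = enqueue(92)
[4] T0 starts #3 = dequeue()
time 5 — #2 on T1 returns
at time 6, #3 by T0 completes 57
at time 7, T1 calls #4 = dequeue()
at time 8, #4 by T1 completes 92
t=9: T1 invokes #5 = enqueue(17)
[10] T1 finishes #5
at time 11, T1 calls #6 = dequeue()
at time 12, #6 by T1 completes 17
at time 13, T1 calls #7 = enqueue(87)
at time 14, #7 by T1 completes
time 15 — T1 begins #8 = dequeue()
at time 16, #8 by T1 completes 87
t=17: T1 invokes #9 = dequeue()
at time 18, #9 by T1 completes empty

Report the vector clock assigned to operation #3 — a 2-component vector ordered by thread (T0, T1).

(1, 1)

VC(#1, invoked at 1): no causal predecessors; +1 on T1 → (0, 1)
invoked at 3, #2 merges VC(#1)=(0, 1) and bumps T1's slot → (0, 2)
invoked at 4, #3 merges VC(#1)=(0, 1) and bumps T0's slot → (1, 1)
invoked at 7, #4 merges VC(#2)=(0, 2) and bumps T1's slot → (0, 3)
invoked at 9, #5 merges VC(#4)=(0, 3) and bumps T1's slot → (0, 4)
invoked at 11, #6 merges VC(#5)=(0, 4) and bumps T1's slot → (0, 5)
invoked at 13, #7 merges VC(#6)=(0, 5) and bumps T1's slot → (0, 6)
invoked at 15, #8 merges VC(#7)=(0, 6) and bumps T1's slot → (0, 7)
invoked at 17, #9 merges VC(#8)=(0, 7) and bumps T1's slot → (0, 8)
target: VC(#3) = (1, 1)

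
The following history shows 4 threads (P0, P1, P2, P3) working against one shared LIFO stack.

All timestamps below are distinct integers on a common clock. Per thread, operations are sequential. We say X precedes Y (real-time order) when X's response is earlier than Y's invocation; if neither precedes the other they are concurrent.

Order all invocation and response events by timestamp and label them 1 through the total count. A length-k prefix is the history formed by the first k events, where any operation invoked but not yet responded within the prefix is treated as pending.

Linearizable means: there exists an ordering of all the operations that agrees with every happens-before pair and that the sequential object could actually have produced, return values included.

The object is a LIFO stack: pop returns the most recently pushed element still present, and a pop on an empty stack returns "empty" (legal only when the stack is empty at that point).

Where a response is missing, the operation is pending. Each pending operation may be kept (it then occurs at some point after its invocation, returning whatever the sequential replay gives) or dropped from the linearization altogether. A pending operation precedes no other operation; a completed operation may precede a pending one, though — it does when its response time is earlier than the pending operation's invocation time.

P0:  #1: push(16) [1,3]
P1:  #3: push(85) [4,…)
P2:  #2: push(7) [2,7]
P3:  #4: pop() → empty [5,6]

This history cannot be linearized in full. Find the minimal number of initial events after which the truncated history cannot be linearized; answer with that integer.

one valid order for events 1..5 is #1:
after step 1 (#1 push(16)): stack <16>
adding event 6 (#4 responds at 6) leaves no legal real-time order
every completion of the 2 pending operations (#2, #3) was checked; none linearizes
for example #1, #4 (pending dropped) fails at step 2: #4 pop() → empty is not legal there

6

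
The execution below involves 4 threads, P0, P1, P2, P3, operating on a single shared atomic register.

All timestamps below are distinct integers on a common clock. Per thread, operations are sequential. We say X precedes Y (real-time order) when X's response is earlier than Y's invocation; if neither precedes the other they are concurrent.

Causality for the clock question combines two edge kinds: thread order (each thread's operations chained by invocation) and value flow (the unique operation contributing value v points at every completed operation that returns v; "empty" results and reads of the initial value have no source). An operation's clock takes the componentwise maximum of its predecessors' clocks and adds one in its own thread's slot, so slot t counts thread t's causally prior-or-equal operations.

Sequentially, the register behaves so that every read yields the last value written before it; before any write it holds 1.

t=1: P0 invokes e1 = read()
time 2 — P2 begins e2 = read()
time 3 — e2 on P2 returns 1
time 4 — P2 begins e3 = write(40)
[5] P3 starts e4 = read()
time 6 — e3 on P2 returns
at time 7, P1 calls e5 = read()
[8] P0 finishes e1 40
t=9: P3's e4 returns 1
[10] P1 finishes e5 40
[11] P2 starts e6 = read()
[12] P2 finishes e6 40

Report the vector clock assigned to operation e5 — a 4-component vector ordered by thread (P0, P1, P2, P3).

VC(e4, invoked at 5): no causal predecessors; +1 on P3 → (0, 0, 0, 1)
VC(e2, invoked at 2): no causal predecessors; +1 on P2 → (0, 0, 1, 0)
merge at e3 (invoked 4): VC(e2)=(0, 0, 1, 0), own-thread bump on P2 → (0, 0, 2, 0)
merge at e6 (invoked 11): VC(e3)=(0, 0, 2, 0), own-thread bump on P2 → (0, 0, 3, 0)
merge at e5 (invoked 7): VC(e3)=(0, 0, 2, 0), own-thread bump on P1 → (0, 1, 2, 0)
merge at e1 (invoked 1): VC(e3)=(0, 0, 2, 0), own-thread bump on P0 → (1, 0, 2, 0)
target: VC(e5) = (0, 1, 2, 0)

(0, 1, 2, 0)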